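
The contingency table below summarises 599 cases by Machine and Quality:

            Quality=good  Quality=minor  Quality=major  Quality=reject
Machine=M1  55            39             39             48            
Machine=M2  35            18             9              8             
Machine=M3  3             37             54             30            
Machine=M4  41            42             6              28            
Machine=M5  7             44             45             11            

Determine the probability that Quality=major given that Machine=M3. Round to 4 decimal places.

Total with Machine=M3: 3 + 37 + 54 + 30 = 124.
P(Quality=major | Machine=M3) = 54/124 = 0.4355.

0.4355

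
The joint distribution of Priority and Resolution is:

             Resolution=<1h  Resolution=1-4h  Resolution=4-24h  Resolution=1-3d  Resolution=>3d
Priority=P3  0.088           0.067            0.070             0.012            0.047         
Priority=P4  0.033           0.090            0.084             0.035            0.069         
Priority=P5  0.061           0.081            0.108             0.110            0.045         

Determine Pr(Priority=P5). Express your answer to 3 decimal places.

P(Priority=P5) = 0.061 + 0.081 + 0.108 + 0.110 + 0.045 = 0.405.

0.405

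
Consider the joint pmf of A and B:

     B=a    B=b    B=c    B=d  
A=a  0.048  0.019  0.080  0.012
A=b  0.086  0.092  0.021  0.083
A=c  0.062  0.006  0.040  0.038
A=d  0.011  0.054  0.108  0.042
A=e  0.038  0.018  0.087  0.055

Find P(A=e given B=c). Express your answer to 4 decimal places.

P(B=c) = 0.080 + 0.021 + 0.040 + 0.108 + 0.087 = 0.336.
P(A=e | B=c) = 0.087/0.336 = 0.2589.

0.2589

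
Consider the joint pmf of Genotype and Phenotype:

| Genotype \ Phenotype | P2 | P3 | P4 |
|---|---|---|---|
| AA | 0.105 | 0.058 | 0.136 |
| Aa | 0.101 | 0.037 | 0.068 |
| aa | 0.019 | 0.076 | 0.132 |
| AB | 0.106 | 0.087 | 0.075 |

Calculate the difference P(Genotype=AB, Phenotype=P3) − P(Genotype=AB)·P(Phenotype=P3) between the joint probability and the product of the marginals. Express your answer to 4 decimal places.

P(Genotype=AB) = 0.106 + 0.087 + 0.075 = 0.268.
P(Phenotype=P3) = 0.058 + 0.037 + 0.076 + 0.087 = 0.258.
P(Genotype=AB, Phenotype=P3) − P(Genotype=AB)P(Phenotype=P3) = 0.087 − 0.268×0.258 = 0.0179.

0.0179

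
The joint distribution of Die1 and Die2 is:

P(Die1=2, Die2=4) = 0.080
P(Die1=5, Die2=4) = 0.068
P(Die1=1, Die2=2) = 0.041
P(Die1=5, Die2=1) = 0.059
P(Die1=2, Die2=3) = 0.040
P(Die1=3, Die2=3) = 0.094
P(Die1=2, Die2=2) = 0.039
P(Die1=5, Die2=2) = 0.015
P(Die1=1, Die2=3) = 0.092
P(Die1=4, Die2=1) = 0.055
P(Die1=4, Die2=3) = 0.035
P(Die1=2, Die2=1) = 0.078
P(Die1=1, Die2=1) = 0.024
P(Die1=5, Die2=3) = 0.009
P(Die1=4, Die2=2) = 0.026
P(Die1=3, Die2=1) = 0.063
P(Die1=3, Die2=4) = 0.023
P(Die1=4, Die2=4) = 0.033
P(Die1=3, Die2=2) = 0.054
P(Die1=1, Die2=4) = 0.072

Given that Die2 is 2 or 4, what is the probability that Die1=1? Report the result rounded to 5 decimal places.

0.25055

P(Die2=2) = 0.041 + 0.039 + 0.054 + 0.026 + 0.015 = 0.175.
P(Die2=4) = 0.072 + 0.080 + 0.023 + 0.033 + 0.068 = 0.276.
P(Die2 ∈ {2, 4}) = 0.175 + 0.276 = 0.451; P(Die1=1, Die2 ∈ {2, 4}) = 0.041 + 0.072 = 0.113.
P(Die1=1 | Die2 ∈ {2, 4}) = 0.113/0.451 = 0.25055.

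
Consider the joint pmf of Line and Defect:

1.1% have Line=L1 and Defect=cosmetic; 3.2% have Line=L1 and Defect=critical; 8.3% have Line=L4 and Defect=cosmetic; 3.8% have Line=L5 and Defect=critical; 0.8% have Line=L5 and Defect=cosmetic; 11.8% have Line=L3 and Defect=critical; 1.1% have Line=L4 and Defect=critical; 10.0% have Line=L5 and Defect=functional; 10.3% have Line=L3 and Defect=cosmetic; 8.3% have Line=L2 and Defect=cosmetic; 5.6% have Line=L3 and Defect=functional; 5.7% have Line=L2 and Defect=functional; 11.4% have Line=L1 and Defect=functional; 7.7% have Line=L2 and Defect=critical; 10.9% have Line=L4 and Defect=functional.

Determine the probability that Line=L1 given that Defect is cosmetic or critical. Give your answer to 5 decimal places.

0.07624

P(Defect=cosmetic) = 0.011 + 0.083 + 0.103 + 0.083 + 0.008 = 0.288.
P(Defect=critical) = 0.032 + 0.077 + 0.118 + 0.011 + 0.038 = 0.276.
P(Defect ∈ {cosmetic, critical}) = 0.288 + 0.276 = 0.564; P(Line=L1, Defect ∈ {cosmetic, critical}) = 0.011 + 0.032 = 0.043.
P(Line=L1 | Defect ∈ {cosmetic, critical}) = 0.043/0.564 = 0.07624.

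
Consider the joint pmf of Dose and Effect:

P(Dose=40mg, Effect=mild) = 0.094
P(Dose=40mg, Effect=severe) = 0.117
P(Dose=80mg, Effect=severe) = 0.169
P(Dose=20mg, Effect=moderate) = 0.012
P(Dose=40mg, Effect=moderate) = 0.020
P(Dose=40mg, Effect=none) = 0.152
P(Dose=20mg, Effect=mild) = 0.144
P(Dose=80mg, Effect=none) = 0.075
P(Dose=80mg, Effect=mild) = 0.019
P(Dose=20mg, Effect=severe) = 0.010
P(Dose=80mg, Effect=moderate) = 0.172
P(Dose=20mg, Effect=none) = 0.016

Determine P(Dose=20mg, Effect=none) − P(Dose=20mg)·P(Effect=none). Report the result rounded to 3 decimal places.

P(Dose=20mg) = 0.016 + 0.144 + 0.012 + 0.010 = 0.182.
P(Effect=none) = 0.016 + 0.152 + 0.075 = 0.243.
P(Dose=20mg, Effect=none) − P(Dose=20mg)P(Effect=none) = 0.016 − 0.182×0.243 = -0.028.

-0.028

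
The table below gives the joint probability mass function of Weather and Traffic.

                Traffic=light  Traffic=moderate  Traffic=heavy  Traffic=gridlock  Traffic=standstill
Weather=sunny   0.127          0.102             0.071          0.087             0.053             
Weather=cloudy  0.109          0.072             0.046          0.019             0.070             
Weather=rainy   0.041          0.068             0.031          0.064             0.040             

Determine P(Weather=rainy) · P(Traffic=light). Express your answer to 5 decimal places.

0.06759

P(Weather=rainy) = 0.041 + 0.068 + 0.031 + 0.064 + 0.040 = 0.244.
P(Traffic=light) = 0.127 + 0.109 + 0.041 = 0.277.
Product: 0.244 × 0.277 = 0.06759.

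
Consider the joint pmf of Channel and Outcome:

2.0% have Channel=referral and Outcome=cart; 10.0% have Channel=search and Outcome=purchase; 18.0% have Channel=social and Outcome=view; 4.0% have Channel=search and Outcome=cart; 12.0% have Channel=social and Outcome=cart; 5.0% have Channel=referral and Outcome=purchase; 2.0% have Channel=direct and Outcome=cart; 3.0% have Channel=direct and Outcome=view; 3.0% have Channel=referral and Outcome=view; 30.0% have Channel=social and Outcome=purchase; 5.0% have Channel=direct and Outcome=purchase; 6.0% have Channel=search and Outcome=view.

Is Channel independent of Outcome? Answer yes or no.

Every cell satisfies P(Channel,Outcome) = P(Channel)·P(Outcome). For instance P(Channel=social) = 0.600, P(Outcome=view) = 0.300, and 0.600×0.300 = 0.180 matches the joint entry. So Channel and Outcome are independent.

yes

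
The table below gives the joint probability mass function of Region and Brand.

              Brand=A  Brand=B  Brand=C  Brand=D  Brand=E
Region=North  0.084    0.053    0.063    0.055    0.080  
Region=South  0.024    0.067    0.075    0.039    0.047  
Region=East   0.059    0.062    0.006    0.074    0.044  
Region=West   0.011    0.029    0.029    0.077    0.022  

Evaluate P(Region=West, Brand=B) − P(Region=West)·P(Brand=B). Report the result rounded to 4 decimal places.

P(Region=West) = 0.011 + 0.029 + 0.029 + 0.077 + 0.022 = 0.168.
P(Brand=B) = 0.053 + 0.067 + 0.062 + 0.029 = 0.211.
P(Region=West, Brand=B) − P(Region=West)P(Brand=B) = 0.029 − 0.168×0.211 = -0.0064.

-0.0064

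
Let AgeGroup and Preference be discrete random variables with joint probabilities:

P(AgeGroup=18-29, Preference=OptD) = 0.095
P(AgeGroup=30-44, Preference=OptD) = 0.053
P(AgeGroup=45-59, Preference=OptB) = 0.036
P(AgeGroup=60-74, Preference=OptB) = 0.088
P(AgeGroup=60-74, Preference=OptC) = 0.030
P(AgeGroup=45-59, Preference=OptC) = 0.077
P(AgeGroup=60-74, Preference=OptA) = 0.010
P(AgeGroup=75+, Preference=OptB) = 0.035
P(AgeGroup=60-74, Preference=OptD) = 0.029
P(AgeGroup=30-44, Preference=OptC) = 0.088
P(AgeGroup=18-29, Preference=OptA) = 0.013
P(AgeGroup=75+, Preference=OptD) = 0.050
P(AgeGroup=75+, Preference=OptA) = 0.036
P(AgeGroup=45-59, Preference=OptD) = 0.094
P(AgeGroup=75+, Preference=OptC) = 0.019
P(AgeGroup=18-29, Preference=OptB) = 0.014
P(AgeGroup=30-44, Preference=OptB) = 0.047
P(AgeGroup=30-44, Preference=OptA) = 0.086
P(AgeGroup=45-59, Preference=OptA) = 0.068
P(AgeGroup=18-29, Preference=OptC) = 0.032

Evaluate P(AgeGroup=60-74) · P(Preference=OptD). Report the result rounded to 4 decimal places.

P(AgeGroup=60-74) = 0.010 + 0.088 + 0.030 + 0.029 = 0.157.
P(Preference=OptD) = 0.095 + 0.053 + 0.094 + 0.029 + 0.050 = 0.321.
Product: 0.157 × 0.321 = 0.0504.

0.0504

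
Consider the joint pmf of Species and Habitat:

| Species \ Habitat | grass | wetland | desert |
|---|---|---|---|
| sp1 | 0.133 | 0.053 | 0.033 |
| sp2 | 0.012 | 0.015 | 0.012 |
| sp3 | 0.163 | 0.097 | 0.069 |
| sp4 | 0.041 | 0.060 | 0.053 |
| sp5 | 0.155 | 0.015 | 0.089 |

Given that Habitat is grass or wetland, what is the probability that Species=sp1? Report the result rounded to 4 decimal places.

0.2500

P(Habitat=grass) = 0.133 + 0.012 + 0.163 + 0.041 + 0.155 = 0.504.
P(Habitat=wetland) = 0.053 + 0.015 + 0.097 + 0.060 + 0.015 = 0.240.
P(Habitat ∈ {grass, wetland}) = 0.504 + 0.240 = 0.744; P(Species=sp1, Habitat ∈ {grass, wetland}) = 0.133 + 0.053 = 0.186.
P(Species=sp1 | Habitat ∈ {grass, wetland}) = 0.186/0.744 = 0.2500.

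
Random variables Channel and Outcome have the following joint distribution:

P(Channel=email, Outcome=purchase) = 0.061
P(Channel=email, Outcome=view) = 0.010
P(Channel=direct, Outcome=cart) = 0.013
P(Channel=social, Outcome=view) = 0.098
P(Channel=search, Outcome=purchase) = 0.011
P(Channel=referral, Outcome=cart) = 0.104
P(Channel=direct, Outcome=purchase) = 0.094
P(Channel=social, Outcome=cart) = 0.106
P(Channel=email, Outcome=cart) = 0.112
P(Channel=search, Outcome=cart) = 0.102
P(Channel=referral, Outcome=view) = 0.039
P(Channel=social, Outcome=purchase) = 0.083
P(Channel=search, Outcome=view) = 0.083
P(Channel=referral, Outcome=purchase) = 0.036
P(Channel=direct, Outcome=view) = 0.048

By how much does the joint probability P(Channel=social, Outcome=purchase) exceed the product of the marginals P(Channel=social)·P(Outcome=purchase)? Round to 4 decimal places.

0.0012

P(Channel=social) = 0.098 + 0.106 + 0.083 = 0.287.
P(Outcome=purchase) = 0.061 + 0.011 + 0.083 + 0.094 + 0.036 = 0.285.
P(Channel=social, Outcome=purchase) − P(Channel=social)P(Outcome=purchase) = 0.083 − 0.287×0.285 = 0.0012.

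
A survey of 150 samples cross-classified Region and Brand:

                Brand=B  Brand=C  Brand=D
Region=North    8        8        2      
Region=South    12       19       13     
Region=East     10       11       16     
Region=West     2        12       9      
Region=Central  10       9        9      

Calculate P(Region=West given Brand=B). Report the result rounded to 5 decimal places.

Total with Brand=B: 8 + 12 + 10 + 2 + 10 = 42.
P(Region=West | Brand=B) = 2/42 = 0.04762.

0.04762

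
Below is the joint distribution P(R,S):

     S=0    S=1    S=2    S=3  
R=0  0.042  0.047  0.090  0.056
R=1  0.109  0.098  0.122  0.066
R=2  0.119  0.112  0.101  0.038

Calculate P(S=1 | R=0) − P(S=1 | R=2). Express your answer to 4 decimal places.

P(R=0) = 0.042 + 0.047 + 0.090 + 0.056 = 0.235; P(S=1 | R=0) = 0.047/0.235 = 0.20000.
P(R=2) = 0.119 + 0.112 + 0.101 + 0.038 = 0.370; P(S=1 | R=2) = 0.112/0.370 = 0.30270.
Difference = -0.1027.

-0.1027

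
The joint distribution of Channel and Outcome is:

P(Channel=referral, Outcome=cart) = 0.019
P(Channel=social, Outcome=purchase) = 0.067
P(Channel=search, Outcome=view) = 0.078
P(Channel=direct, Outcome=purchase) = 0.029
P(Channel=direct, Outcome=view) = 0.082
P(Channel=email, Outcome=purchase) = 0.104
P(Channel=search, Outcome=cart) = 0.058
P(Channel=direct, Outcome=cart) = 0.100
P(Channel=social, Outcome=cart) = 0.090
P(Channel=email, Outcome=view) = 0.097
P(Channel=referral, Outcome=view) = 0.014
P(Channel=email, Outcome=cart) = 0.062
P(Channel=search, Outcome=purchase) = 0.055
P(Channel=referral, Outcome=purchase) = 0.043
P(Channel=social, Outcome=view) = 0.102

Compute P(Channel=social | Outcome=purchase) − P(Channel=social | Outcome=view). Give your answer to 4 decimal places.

-0.0486

P(Outcome=purchase) = 0.104 + 0.055 + 0.067 + 0.029 + 0.043 = 0.298; P(Channel=social | Outcome=purchase) = 0.067/0.298 = 0.22483.
P(Outcome=view) = 0.097 + 0.078 + 0.102 + 0.082 + 0.014 = 0.373; P(Channel=social | Outcome=view) = 0.102/0.373 = 0.27346.
Difference = -0.0486.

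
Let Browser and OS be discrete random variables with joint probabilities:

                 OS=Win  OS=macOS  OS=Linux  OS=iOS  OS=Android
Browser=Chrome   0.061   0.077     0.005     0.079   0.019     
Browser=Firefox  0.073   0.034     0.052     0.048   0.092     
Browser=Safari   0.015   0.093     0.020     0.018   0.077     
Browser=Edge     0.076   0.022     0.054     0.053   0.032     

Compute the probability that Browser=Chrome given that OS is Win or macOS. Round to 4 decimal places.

0.3060

P(OS=Win) = 0.061 + 0.073 + 0.015 + 0.076 = 0.225.
P(OS=macOS) = 0.077 + 0.034 + 0.093 + 0.022 = 0.226.
P(OS ∈ {Win, macOS}) = 0.225 + 0.226 = 0.451; P(Browser=Chrome, OS ∈ {Win, macOS}) = 0.061 + 0.077 = 0.138.
P(Browser=Chrome | OS ∈ {Win, macOS}) = 0.138/0.451 = 0.3060.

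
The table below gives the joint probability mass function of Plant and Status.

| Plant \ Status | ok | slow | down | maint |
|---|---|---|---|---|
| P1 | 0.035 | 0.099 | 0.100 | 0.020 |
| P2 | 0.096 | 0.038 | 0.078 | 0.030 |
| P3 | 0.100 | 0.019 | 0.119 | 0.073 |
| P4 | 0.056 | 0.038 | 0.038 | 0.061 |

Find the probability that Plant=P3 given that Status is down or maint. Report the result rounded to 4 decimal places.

0.3699

P(Status=down) = 0.100 + 0.078 + 0.119 + 0.038 = 0.335.
P(Status=maint) = 0.020 + 0.030 + 0.073 + 0.061 = 0.184.
P(Status ∈ {down, maint}) = 0.335 + 0.184 = 0.519; P(Plant=P3, Status ∈ {down, maint}) = 0.119 + 0.073 = 0.192.
P(Plant=P3 | Status ∈ {down, maint}) = 0.192/0.519 = 0.3699.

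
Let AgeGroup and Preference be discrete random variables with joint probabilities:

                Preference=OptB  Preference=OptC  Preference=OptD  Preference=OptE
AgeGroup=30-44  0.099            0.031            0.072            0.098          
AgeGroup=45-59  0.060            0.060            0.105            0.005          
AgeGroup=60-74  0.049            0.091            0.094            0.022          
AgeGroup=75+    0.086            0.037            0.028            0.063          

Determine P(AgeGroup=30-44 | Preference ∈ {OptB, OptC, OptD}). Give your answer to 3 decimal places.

0.249

P(Preference=OptB) = 0.099 + 0.060 + 0.049 + 0.086 = 0.294.
P(Preference=OptC) = 0.031 + 0.060 + 0.091 + 0.037 = 0.219.
P(Preference=OptD) = 0.072 + 0.105 + 0.094 + 0.028 = 0.299.
P(Preference ∈ {OptB, OptC, OptD}) = 0.294 + 0.219 + 0.299 = 0.812; P(AgeGroup=30-44, Preference ∈ {OptB, OptC, OptD}) = 0.099 + 0.031 + 0.072 = 0.202.
P(AgeGroup=30-44 | Preference ∈ {OptB, OptC, OptD}) = 0.202/0.812 = 0.249.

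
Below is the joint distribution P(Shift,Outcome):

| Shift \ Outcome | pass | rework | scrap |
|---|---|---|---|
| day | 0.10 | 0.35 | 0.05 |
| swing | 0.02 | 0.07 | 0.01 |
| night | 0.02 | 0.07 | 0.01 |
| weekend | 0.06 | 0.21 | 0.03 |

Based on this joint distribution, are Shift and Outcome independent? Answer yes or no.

yes

Every cell satisfies P(Shift,Outcome) = P(Shift)·P(Outcome). For instance P(Shift=day) = 0.50, P(Outcome=pass) = 0.20, and 0.50×0.20 = 0.10 matches the joint entry. So Shift and Outcome are independent.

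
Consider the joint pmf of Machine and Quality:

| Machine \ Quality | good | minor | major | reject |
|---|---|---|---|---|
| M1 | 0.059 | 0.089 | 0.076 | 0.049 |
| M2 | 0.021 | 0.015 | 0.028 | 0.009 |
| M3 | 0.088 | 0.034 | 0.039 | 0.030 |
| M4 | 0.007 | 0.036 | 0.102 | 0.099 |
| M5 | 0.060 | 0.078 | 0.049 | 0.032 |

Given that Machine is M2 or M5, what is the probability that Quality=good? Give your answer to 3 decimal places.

0.277

P(Machine=M2) = 0.021 + 0.015 + 0.028 + 0.009 = 0.073.
P(Machine=M5) = 0.060 + 0.078 + 0.049 + 0.032 = 0.219.
P(Machine ∈ {M2, M5}) = 0.073 + 0.219 = 0.292; P(Quality=good, Machine ∈ {M2, M5}) = 0.021 + 0.060 = 0.081.
P(Quality=good | Machine ∈ {M2, M5}) = 0.081/0.292 = 0.277.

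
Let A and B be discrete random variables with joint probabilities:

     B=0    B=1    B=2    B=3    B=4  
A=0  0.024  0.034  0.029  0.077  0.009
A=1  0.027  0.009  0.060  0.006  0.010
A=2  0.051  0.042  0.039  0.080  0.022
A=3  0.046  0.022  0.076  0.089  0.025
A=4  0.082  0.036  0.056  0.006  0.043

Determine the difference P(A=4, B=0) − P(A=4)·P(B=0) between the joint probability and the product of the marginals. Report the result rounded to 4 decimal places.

0.0307

P(A=4) = 0.082 + 0.036 + 0.056 + 0.006 + 0.043 = 0.223.
P(B=0) = 0.024 + 0.027 + 0.051 + 0.046 + 0.082 = 0.230.
P(A=4, B=0) − P(A=4)P(B=0) = 0.082 − 0.223×0.230 = 0.0307.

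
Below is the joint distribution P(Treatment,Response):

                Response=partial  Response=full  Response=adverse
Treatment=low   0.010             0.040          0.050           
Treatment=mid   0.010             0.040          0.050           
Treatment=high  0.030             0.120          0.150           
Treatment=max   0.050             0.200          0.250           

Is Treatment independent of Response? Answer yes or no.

yes

Every cell satisfies P(Treatment,Response) = P(Treatment)·P(Response). For instance P(Treatment=mid) = 0.100, P(Response=full) = 0.400, and 0.100×0.400 = 0.040 matches the joint entry. So Treatment and Response are independent.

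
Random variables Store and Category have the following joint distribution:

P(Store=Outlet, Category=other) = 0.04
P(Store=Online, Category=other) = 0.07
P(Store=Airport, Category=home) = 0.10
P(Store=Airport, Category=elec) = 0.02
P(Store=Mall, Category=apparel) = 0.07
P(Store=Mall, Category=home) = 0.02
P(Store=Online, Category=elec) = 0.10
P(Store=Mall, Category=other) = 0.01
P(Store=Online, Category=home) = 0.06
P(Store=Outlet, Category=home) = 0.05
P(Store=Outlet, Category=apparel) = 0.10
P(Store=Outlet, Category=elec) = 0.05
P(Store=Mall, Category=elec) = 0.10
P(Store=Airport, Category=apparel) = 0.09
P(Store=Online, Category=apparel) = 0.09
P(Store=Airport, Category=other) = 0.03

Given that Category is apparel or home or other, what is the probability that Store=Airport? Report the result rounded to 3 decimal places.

0.301

P(Category=apparel) = 0.07 + 0.09 + 0.10 + 0.09 = 0.35.
P(Category=home) = 0.02 + 0.10 + 0.05 + 0.06 = 0.23.
P(Category=other) = 0.01 + 0.03 + 0.04 + 0.07 = 0.15.
P(Category ∈ {apparel, home, other}) = 0.35 + 0.23 + 0.15 = 0.73; P(Store=Airport, Category ∈ {apparel, home, other}) = 0.09 + 0.10 + 0.03 = 0.22.
P(Store=Airport | Category ∈ {apparel, home, other}) = 0.22/0.73 = 0.301.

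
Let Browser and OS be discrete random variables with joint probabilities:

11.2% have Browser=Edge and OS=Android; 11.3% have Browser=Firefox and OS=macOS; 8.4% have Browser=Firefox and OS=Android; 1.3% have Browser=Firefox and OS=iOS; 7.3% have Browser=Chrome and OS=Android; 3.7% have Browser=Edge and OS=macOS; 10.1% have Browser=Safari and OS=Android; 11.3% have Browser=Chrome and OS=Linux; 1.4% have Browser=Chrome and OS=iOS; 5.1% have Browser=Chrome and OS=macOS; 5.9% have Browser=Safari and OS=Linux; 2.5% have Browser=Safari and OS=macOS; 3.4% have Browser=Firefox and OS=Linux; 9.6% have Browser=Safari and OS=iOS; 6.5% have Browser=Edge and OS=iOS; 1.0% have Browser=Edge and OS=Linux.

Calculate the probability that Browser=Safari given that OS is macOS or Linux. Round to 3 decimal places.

0.190

P(OS=macOS) = 0.051 + 0.113 + 0.025 + 0.037 = 0.226.
P(OS=Linux) = 0.113 + 0.034 + 0.059 + 0.010 = 0.216.
P(OS ∈ {macOS, Linux}) = 0.226 + 0.216 = 0.442; P(Browser=Safari, OS ∈ {macOS, Linux}) = 0.025 + 0.059 = 0.084.
P(Browser=Safari | OS ∈ {macOS, Linux}) = 0.084/0.442 = 0.190.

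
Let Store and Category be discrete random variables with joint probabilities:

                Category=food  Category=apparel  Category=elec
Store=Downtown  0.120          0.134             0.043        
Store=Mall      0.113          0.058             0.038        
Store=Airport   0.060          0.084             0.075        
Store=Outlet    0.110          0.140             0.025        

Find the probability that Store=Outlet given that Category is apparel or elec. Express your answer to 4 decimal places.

P(Category=apparel) = 0.134 + 0.058 + 0.084 + 0.140 = 0.416.
P(Category=elec) = 0.043 + 0.038 + 0.075 + 0.025 = 0.181.
P(Category ∈ {apparel, elec}) = 0.416 + 0.181 = 0.597; P(Store=Outlet, Category ∈ {apparel, elec}) = 0.140 + 0.025 = 0.165.
P(Store=Outlet | Category ∈ {apparel, elec}) = 0.165/0.597 = 0.2764.

0.2764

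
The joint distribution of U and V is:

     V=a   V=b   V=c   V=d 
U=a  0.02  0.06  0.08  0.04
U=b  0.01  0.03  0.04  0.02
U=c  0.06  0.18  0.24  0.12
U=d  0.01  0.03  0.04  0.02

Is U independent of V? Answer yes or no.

Every cell satisfies P(U,V) = P(U)·P(V). For instance P(U=d) = 0.10, P(V=b) = 0.30, and 0.10×0.30 = 0.03 matches the joint entry. So U and V are independent.

yes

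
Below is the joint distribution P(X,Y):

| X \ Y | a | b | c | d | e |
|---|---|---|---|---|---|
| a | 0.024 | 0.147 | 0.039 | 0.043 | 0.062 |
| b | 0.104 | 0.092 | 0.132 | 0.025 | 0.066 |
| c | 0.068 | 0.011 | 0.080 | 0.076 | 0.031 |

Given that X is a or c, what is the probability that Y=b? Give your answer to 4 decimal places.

P(X=a) = 0.024 + 0.147 + 0.039 + 0.043 + 0.062 = 0.315.
P(X=c) = 0.068 + 0.011 + 0.080 + 0.076 + 0.031 = 0.266.
P(X ∈ {a, c}) = 0.315 + 0.266 = 0.581; P(Y=b, X ∈ {a, c}) = 0.147 + 0.011 = 0.158.
P(Y=b | X ∈ {a, c}) = 0.158/0.581 = 0.2719.

0.2719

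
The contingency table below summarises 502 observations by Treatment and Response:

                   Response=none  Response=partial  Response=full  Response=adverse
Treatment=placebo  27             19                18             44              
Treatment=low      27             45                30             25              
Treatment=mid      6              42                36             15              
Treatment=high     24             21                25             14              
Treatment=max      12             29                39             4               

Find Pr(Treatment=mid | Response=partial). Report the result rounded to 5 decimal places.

0.26923

Total with Response=partial: 19 + 45 + 42 + 21 + 29 = 156.
P(Treatment=mid | Response=partial) = 42/156 = 0.26923.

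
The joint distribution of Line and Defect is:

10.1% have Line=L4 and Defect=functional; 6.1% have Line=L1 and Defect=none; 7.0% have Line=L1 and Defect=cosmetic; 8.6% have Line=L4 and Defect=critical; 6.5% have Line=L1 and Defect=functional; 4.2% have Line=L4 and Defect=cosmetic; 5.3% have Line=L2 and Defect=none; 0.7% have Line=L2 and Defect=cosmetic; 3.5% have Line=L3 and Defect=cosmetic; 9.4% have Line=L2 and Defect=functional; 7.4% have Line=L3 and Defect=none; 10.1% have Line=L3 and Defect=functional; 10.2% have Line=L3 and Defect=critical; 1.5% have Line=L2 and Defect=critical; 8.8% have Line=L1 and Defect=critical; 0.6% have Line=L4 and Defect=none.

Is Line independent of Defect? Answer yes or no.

no

P(Line=L4) = 0.235 and P(Defect=none) = 0.194, so their product is 0.04559, but P(Line=L4, Defect=none) = 0.006. Since these differ, Line and Defect are not independent.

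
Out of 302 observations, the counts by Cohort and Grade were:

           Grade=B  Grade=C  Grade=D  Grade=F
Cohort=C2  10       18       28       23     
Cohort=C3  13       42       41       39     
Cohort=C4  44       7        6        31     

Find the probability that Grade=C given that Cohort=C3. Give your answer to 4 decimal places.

0.3111

Total with Cohort=C3: 13 + 42 + 41 + 39 = 135.
P(Grade=C | Cohort=C3) = 42/135 = 0.3111.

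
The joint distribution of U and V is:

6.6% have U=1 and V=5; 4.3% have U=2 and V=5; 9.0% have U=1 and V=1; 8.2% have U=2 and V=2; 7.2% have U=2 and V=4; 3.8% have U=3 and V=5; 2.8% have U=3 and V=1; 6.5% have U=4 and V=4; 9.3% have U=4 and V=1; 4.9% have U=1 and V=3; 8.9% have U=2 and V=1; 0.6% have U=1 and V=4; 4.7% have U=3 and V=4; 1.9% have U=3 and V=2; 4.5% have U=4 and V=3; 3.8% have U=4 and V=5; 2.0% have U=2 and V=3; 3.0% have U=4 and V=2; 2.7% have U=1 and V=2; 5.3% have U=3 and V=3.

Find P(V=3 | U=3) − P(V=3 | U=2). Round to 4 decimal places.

0.2211

P(U=3) = 0.028 + 0.019 + 0.053 + 0.047 + 0.038 = 0.185; P(V=3 | U=3) = 0.053/0.185 = 0.28649.
P(U=2) = 0.089 + 0.082 + 0.020 + 0.072 + 0.043 = 0.306; P(V=3 | U=2) = 0.020/0.306 = 0.06536.
Difference = 0.2211.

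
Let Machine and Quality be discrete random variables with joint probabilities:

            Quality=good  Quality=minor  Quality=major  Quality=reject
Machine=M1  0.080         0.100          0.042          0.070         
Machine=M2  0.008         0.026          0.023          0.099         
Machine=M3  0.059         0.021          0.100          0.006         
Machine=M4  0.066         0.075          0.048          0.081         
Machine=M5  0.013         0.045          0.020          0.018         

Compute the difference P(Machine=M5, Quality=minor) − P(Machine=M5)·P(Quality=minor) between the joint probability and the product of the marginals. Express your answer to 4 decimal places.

P(Machine=M5) = 0.013 + 0.045 + 0.020 + 0.018 = 0.096.
P(Quality=minor) = 0.100 + 0.026 + 0.021 + 0.075 + 0.045 = 0.267.
P(Machine=M5, Quality=minor) − P(Machine=M5)P(Quality=minor) = 0.045 − 0.096×0.267 = 0.0194.

0.0194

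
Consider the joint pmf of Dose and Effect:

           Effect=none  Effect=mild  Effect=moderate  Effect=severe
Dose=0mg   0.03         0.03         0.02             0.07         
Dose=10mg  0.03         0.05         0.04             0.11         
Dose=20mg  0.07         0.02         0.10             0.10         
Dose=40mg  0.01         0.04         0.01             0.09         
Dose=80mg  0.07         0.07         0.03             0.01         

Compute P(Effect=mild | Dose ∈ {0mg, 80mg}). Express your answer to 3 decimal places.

P(Dose=0mg) = 0.03 + 0.03 + 0.02 + 0.07 = 0.15.
P(Dose=80mg) = 0.07 + 0.07 + 0.03 + 0.01 = 0.18.
P(Dose ∈ {0mg, 80mg}) = 0.15 + 0.18 = 0.33; P(Effect=mild, Dose ∈ {0mg, 80mg}) = 0.03 + 0.07 = 0.10.
P(Effect=mild | Dose ∈ {0mg, 80mg}) = 0.10/0.33 = 0.303.

0.303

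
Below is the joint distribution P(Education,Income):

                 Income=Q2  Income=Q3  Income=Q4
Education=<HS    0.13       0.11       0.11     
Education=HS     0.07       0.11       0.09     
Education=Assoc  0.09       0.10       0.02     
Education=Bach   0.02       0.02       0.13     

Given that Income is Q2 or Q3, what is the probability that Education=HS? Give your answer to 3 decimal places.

0.277

P(Income=Q2) = 0.13 + 0.07 + 0.09 + 0.02 = 0.31.
P(Income=Q3) = 0.11 + 0.11 + 0.10 + 0.02 = 0.34.
P(Income ∈ {Q2, Q3}) = 0.31 + 0.34 = 0.65; P(Education=HS, Income ∈ {Q2, Q3}) = 0.07 + 0.11 = 0.18.
P(Education=HS | Income ∈ {Q2, Q3}) = 0.18/0.65 = 0.277.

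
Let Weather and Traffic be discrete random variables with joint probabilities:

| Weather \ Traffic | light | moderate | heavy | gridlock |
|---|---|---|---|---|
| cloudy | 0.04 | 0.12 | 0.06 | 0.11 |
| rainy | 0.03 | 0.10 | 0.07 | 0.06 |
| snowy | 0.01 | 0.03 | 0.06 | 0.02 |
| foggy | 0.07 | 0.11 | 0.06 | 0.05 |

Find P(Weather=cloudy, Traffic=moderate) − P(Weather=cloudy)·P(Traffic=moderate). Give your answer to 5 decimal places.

0.00120

P(Weather=cloudy) = 0.04 + 0.12 + 0.06 + 0.11 = 0.33.
P(Traffic=moderate) = 0.12 + 0.10 + 0.03 + 0.11 = 0.36.
P(Weather=cloudy, Traffic=moderate) − P(Weather=cloudy)P(Traffic=moderate) = 0.12 − 0.33×0.36 = 0.00120.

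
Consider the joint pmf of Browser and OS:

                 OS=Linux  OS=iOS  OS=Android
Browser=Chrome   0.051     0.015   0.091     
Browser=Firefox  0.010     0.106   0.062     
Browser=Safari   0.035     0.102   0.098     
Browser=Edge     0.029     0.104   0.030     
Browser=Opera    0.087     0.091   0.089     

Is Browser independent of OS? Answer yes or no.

P(Browser=Chrome) = 0.157 and P(OS=iOS) = 0.418, so their product is 0.06563, but P(Browser=Chrome, OS=iOS) = 0.015. Since these differ, Browser and OS are not independent.

no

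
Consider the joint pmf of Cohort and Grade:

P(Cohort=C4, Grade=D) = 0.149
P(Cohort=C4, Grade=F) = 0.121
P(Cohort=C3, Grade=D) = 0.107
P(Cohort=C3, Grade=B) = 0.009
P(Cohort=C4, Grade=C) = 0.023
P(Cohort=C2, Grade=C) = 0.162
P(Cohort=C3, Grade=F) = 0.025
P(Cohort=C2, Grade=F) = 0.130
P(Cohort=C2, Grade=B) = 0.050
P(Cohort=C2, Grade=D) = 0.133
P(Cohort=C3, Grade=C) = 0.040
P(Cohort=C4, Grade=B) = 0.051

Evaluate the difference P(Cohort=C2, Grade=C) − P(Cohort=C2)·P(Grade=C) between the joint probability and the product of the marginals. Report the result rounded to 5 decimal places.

P(Cohort=C2) = 0.050 + 0.162 + 0.133 + 0.130 = 0.475.
P(Grade=C) = 0.162 + 0.040 + 0.023 = 0.225.
P(Cohort=C2, Grade=C) − P(Cohort=C2)P(Grade=C) = 0.162 − 0.475×0.225 = 0.05513.

0.05513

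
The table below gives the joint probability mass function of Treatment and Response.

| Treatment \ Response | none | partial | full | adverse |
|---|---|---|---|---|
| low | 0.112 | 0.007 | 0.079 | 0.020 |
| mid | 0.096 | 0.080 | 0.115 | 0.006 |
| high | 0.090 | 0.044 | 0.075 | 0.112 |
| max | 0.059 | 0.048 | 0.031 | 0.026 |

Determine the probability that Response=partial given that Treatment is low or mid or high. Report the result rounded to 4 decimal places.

0.1567

P(Treatment=low) = 0.112 + 0.007 + 0.079 + 0.020 = 0.218.
P(Treatment=mid) = 0.096 + 0.080 + 0.115 + 0.006 = 0.297.
P(Treatment=high) = 0.090 + 0.044 + 0.075 + 0.112 = 0.321.
P(Treatment ∈ {low, mid, high}) = 0.218 + 0.297 + 0.321 = 0.836; P(Response=partial, Treatment ∈ {low, mid, high}) = 0.007 + 0.080 + 0.044 = 0.131.
P(Response=partial | Treatment ∈ {low, mid, high}) = 0.131/0.836 = 0.1567.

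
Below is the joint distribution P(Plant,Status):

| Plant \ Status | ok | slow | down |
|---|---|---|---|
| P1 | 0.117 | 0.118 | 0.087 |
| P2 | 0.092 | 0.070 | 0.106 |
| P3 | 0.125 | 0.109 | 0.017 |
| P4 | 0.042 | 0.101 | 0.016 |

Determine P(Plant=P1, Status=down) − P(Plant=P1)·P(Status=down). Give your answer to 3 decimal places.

0.014

P(Plant=P1) = 0.117 + 0.118 + 0.087 = 0.322.
P(Status=down) = 0.087 + 0.106 + 0.017 + 0.016 = 0.226.
P(Plant=P1, Status=down) − P(Plant=P1)P(Status=down) = 0.087 − 0.322×0.226 = 0.014.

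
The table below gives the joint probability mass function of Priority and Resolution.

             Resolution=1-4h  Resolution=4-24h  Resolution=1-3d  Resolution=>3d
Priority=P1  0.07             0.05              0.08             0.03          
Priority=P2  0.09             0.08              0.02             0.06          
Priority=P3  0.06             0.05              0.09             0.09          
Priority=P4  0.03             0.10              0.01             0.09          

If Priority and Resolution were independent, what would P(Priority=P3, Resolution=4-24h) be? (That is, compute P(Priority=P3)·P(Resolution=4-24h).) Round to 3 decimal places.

P(Priority=P3) = 0.06 + 0.05 + 0.09 + 0.09 = 0.29.
P(Resolution=4-24h) = 0.05 + 0.08 + 0.05 + 0.10 = 0.28.
Product: 0.29 × 0.28 = 0.081.

0.081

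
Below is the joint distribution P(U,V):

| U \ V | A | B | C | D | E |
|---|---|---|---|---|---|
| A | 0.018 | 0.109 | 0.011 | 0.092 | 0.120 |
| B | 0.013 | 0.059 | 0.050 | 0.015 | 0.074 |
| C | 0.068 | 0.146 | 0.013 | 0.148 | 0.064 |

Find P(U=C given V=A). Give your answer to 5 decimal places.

0.68687

P(V=A) = 0.018 + 0.013 + 0.068 = 0.099.
P(U=C | V=A) = 0.068/0.099 = 0.68687.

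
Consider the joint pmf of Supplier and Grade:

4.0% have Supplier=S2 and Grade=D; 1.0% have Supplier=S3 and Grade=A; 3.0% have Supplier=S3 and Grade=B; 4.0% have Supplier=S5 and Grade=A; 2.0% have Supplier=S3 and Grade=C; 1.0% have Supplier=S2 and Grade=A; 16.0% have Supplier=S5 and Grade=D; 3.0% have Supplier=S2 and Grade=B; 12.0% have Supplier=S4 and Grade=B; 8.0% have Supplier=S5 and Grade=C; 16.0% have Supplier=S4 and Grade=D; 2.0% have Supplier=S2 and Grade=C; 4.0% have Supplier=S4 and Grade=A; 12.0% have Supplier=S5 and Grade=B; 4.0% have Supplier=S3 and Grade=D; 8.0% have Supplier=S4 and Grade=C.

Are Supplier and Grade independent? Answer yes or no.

yes

Every cell satisfies P(Supplier,Grade) = P(Supplier)·P(Grade). For instance P(Supplier=S2) = 0.100, P(Grade=B) = 0.300, and 0.100×0.300 = 0.030 matches the joint entry. So Supplier and Grade are independent.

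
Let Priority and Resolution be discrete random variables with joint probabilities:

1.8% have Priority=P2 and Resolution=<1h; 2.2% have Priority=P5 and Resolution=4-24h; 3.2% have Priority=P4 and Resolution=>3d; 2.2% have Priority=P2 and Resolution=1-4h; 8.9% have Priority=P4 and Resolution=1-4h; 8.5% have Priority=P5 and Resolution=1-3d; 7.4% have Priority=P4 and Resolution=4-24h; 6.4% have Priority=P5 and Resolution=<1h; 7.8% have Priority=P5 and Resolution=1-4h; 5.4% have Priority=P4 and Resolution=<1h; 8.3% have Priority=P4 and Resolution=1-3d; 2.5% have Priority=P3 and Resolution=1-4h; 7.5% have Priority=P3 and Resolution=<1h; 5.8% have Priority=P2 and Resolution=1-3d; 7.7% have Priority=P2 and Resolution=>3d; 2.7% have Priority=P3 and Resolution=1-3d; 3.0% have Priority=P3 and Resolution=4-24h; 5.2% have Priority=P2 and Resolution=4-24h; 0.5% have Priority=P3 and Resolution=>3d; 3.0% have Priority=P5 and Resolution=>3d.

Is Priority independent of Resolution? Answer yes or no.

no

P(Priority=P2) = 0.227 and P(Resolution=>3d) = 0.144, so their product is 0.03269, but P(Priority=P2, Resolution=>3d) = 0.077. Since these differ, Priority and Resolution are not independent.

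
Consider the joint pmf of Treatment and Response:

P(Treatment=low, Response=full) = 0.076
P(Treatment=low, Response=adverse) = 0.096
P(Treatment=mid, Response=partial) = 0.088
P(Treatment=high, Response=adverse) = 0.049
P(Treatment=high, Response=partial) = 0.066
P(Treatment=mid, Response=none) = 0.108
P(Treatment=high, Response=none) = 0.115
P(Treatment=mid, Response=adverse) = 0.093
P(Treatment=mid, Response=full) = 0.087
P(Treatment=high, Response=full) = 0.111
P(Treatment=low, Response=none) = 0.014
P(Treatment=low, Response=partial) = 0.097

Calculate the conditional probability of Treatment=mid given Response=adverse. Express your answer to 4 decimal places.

0.3908

P(Response=adverse) = 0.096 + 0.093 + 0.049 = 0.238.
P(Treatment=mid | Response=adverse) = 0.093/0.238 = 0.3908.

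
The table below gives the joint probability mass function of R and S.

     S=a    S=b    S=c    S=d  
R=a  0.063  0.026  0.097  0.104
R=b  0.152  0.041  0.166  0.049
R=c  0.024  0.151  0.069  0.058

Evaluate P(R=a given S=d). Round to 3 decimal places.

0.493

P(S=d) = 0.104 + 0.049 + 0.058 = 0.211.
P(R=a | S=d) = 0.104/0.211 = 0.493.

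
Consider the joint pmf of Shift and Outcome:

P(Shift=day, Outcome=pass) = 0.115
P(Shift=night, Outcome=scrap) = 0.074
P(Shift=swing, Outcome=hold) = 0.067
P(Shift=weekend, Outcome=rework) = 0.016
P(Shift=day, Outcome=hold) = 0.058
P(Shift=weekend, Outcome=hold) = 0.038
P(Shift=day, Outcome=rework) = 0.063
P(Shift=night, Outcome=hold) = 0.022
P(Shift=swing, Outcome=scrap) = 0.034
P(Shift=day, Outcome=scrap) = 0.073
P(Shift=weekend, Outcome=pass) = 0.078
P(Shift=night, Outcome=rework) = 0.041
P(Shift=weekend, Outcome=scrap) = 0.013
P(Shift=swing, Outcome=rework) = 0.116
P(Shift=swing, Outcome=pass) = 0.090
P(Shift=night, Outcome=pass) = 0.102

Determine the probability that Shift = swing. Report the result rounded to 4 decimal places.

P(Shift=swing) = 0.090 + 0.116 + 0.034 + 0.067 = 0.307.

0.3070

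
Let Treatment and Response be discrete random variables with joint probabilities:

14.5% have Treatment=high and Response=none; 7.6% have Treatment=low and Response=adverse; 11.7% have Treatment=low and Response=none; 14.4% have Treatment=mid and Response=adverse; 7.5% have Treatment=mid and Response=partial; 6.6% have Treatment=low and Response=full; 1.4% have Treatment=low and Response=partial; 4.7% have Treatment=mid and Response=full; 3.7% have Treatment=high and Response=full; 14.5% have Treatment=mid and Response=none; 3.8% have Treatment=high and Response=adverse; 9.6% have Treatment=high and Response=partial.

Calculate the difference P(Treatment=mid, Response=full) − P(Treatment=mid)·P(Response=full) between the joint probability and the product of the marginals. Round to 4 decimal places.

-0.0147

P(Treatment=mid) = 0.145 + 0.075 + 0.047 + 0.144 = 0.411.
P(Response=full) = 0.066 + 0.047 + 0.037 = 0.150.
P(Treatment=mid, Response=full) − P(Treatment=mid)P(Response=full) = 0.047 − 0.411×0.150 = -0.0147.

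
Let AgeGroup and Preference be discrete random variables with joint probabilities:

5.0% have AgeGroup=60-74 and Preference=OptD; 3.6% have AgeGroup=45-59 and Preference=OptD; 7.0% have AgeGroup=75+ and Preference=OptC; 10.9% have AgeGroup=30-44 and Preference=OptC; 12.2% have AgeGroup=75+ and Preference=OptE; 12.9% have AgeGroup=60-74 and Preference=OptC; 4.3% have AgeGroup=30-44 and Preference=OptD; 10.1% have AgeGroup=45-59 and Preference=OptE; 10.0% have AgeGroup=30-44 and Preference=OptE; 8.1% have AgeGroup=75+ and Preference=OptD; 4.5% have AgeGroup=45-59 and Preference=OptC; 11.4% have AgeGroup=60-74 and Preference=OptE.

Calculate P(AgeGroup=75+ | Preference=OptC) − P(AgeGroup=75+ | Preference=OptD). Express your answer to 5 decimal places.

-0.18741

P(Preference=OptC) = 0.109 + 0.045 + 0.129 + 0.070 = 0.353; P(AgeGroup=75+ | Preference=OptC) = 0.070/0.353 = 0.198300.
P(Preference=OptD) = 0.043 + 0.036 + 0.050 + 0.081 = 0.210; P(AgeGroup=75+ | Preference=OptD) = 0.081/0.210 = 0.385714.
Difference = -0.18741.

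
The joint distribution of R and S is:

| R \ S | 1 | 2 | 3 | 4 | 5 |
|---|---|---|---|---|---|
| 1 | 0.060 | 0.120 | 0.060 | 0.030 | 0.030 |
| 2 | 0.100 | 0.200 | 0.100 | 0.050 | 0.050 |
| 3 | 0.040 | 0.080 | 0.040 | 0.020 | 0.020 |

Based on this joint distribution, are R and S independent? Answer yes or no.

Every cell satisfies P(R,S) = P(R)·P(S). For instance P(R=2) = 0.500, P(S=4) = 0.100, and 0.500×0.100 = 0.050 matches the joint entry. So R and S are independent.

yes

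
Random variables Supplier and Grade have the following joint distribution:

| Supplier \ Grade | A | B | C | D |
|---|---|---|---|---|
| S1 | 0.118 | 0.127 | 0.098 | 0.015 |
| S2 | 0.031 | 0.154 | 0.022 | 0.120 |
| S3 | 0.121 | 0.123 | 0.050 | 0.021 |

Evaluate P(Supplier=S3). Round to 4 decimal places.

0.3150

P(Supplier=S3) = 0.121 + 0.123 + 0.050 + 0.021 = 0.315.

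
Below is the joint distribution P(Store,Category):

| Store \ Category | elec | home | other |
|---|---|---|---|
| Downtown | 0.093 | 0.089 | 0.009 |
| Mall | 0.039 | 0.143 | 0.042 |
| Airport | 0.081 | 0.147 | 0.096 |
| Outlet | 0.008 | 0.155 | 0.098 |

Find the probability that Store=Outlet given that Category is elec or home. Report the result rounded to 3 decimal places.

0.216

P(Category=elec) = 0.093 + 0.039 + 0.081 + 0.008 = 0.221.
P(Category=home) = 0.089 + 0.143 + 0.147 + 0.155 = 0.534.
P(Category ∈ {elec, home}) = 0.221 + 0.534 = 0.755; P(Store=Outlet, Category ∈ {elec, home}) = 0.008 + 0.155 = 0.163.
P(Store=Outlet | Category ∈ {elec, home}) = 0.163/0.755 = 0.216.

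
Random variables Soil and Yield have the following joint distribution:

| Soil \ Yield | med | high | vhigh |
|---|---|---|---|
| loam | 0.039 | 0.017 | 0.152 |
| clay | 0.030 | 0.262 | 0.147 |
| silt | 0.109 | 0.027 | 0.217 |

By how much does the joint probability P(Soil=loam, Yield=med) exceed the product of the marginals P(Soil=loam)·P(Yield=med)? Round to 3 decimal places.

0.002

P(Soil=loam) = 0.039 + 0.017 + 0.152 = 0.208.
P(Yield=med) = 0.039 + 0.030 + 0.109 = 0.178.
P(Soil=loam, Yield=med) − P(Soil=loam)P(Yield=med) = 0.039 − 0.208×0.178 = 0.002.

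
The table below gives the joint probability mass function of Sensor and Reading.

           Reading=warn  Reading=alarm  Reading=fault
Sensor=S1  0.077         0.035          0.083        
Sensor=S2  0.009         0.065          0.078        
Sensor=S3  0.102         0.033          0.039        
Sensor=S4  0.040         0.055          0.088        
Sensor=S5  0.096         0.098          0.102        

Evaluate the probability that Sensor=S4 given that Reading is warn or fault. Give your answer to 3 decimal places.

P(Reading=warn) = 0.077 + 0.009 + 0.102 + 0.040 + 0.096 = 0.324.
P(Reading=fault) = 0.083 + 0.078 + 0.039 + 0.088 + 0.102 = 0.390.
P(Reading ∈ {warn, fault}) = 0.324 + 0.390 = 0.714; P(Sensor=S4, Reading ∈ {warn, fault}) = 0.040 + 0.088 = 0.128.
P(Sensor=S4 | Reading ∈ {warn, fault}) = 0.128/0.714 = 0.179.

0.179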